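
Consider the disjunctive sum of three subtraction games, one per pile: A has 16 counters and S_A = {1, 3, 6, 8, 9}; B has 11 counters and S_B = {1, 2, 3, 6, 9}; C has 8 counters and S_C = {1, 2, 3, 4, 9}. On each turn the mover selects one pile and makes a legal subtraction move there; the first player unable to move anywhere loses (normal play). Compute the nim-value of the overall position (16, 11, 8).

0

Pile A, S = {1, 3, 6, 8, 9}:
G(0) = 0
G(1) = mex{0} = 1
G(2) = mex{1} = 0
G(3) = mex{0,0} = 1
G(4) = mex{1,1} = 0
G(5) = mex{0,0} = 1
G(6) = mex{1,1,0} = 2
G(7) = mex{2,0,1} = 3
G(8) = mex{3,1,0,0} = 2
G(9) = mex{2,2,1,1,0} = 3
G(10) = mex{3,3,0,0,1} = 2
G(11) = mex{2,2,1,1,0} = 3
G(12) = mex{3,3,2,0,1} = 4
G(13) = mex{4,2,3,1,0} = 5
G(14) = mex{5,3,2,2,1} = 0
G(15) = mex{0,4,3,3,2} = 1
G(16) = mex{1,5,2,2,3} = 0
G_A(16) = 0.
Pile B, S = {1, 2, 3, 6, 9}:
n :  0  1  2  3  4  5  6  7  8  9 10 11
G :  0  1  2  3  0  1  2  3  0  1  2  3
G_B(11) = 3.
Pile C, S = {1, 2, 3, 4, 9}:
n : 0 1 2 3 4 5 6 7 8
G : 0 1 2 3 4 0 1 2 3
G_C(8) = 3.
Combined Grundy value = 0 ⊕ 3 ⊕ 3 = 0.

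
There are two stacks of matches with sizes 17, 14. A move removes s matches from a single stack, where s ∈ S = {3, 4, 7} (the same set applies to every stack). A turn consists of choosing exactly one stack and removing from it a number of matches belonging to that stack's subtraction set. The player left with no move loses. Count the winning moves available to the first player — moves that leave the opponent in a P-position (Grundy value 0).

All stacks use S = {3, 4, 7}:
G(0) = 0
G(1) = mex{} = 0
G(2) = mex{} = 0
G(3) = mex{0} = 1
G(4) = mex{0,0} = 1
G(5) = mex{0,0} = 1
G(6) = mex{1,0} = 2
G(7) = mex{1,1,0} = 2
G(8) = mex{1,1,0} = 2
G(9) = mex{2,1,0} = 3
G(10) = mex{2,2,1} = 0
G(11) = mex{2,2,1} = 0
G(12) = mex{3,2,1} = 0
G(13) = mex{0,3,2} = 1
G(14) = mex{0,0,2} = 1
G(15) = mex{0,0,2} = 1
G(16) = mex{1,0,3} = 2
G(17) = mex{1,1,0} = 2
Stack A: G(17) = 2.
Stack B: G(14) = 1.
Combined Grundy value = 2 ⊕ 1 = 3.
A winning move leaves total XOR = 0, i.e. changes one component's Grundy value g to g ⊕ X where X is the current total.
Stack A: need g' = 2⊕3 = 1. Options: 17−3→G=1, 17−4→G=1, 17−7→G=0. Hits: 2.
Stack B: need g' = 1⊕3 = 2. Options: 14−3→G=0, 14−4→G=0, 14−7→G=2. Hits: 1.

3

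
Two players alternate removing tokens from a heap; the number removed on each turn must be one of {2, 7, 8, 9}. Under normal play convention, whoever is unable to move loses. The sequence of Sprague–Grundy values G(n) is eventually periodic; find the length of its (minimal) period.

15

G(0) = 0
G(1) = mex{} = 0
G(2) = mex{0} = 1
G(3) = mex{0} = 1
G(4) = mex{1} = 0
G(5) = mex{1} = 0
G(6) = mex{0} = 1
G(7) = mex{0,0} = 1
G(8) = mex{1,0,0} = 2
G(9) = mex{1,1,0,0} = 2
G(10) = mex{2,1,1,0} = 3
G(11) = mex{2,0,1,1} = 3
G(12) = mex{3,0,0,1} = 2
G(13) = mex{3,1,0,0} = 2
G(14) = mex{2,1,1,0} = 3
G(15) = mex{2,2,1,1} = 0
G(16) = mex{3,2,2,1} = 0
G(17) = mex{0,3,2,2} = 1
G(18) = mex{0,3,3,2} = 1
G(19) = mex{1,2,3,3} = 0
G(20) = mex{1,2,2,3} = 0
G(21) = mex{0,3,2,2} = 1
G(22) = mex{0,0,3,2} = 1
G(23) = mex{1,0,0,3} = 2
G(24) = mex{1,1,0,0} = 2
G(25) = mex{2,1,1,0} = 3
G(26) = mex{2,0,1,1} = 3
G(27) = mex{3,0,0,1} = 2
G(28) = mex{3,1,0,0} = 2
G(29) = mex{2,1,1,0} = 3
G(30) = mex{2,2,1,1} = 0
G(31) = mex{3,2,2,1} = 0
G(n+15) = G(n) holds for n = 0,…,8 (a full window of length max(S) = 9), so the sequence is purely periodic with period 15.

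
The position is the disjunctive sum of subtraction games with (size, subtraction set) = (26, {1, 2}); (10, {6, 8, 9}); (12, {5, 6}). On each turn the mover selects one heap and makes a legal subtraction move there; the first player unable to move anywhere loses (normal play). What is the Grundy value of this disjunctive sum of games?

3

Heap A, S = {1, 2}:
n :  0  1  2  3  4  5  6  7  8  9 10 11 12 13 14 15 16 17 18 19 20 21 22 23 24 25 26
G :  0  1  2  0  1  2  0  1  2  0  1  2  0  1  2  0  1  2  0  1  2  0  1  2  0  1  2
G_A(26) = 2.
Heap B, S = {6, 8, 9}:
G(0) = 0
G(1) = mex{} = 0
G(2) = mex{} = 0
G(3) = mex{} = 0
G(4) = mex{} = 0
G(5) = mex{} = 0
G(6) = mex{0} = 1
G(7) = mex{0} = 1
G(8) = mex{0,0} = 1
G(9) = mex{0,0,0} = 1
G(10) = mex{0,0,0} = 1
G_B(10) = 1.
Heap C, S = {5, 6}:
G(0) = 0
G(1) = mex{} = 0
G(2) = mex{} = 0
G(3) = mex{} = 0
G(4) = mex{} = 0
G(5) = mex{0} = 1
G(6) = mex{0,0} = 1
G(7) = mex{0,0} = 1
G(8) = mex{0,0} = 1
G(9) = mex{0,0} = 1
G(10) = mex{1,0} = 2
G(11) = mex{1,1} = 0
G(12) = mex{1,1} = 0
G_C(12) = 0.
Combined Grundy value = 2 ⊕ 1 ⊕ 0 = 3.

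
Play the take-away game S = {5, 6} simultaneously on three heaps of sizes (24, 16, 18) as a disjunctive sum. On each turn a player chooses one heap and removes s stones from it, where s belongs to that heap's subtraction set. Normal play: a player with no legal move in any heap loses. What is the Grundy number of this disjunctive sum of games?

0

All heaps use S = {5, 6}:
G(0) = 0
G(1) = mex{} = 0
G(2) = mex{} = 0
G(3) = mex{} = 0
G(4) = mex{} = 0
G(5) = mex{0} = 1
G(6) = mex{0,0} = 1
G(7) = mex{0,0} = 1
G(8) = mex{0,0} = 1
G(9) = mex{0,0} = 1
G(10) = mex{1,0} = 2
G(11) = mex{1,1} = 0
G(12) = mex{1,1} = 0
G(13) = mex{1,1} = 0
G(14) = mex{1,1} = 0
G(15) = mex{2,1} = 0
G(16) = mex{0,2} = 1
G(17) = mex{0,0} = 1
G(18) = mex{0,0} = 1
G(19) = mex{0,0} = 1
G(20) = mex{0,0} = 1
G(21) = mex{1,0} = 2
G(22) = mex{1,1} = 0
G(23) = mex{1,1} = 0
G(24) = mex{1,1} = 0
Heap A: G(24) = 0.
Heap B: G(16) = 1.
Heap C: G(18) = 1.
Combined Grundy value = 0 ⊕ 1 ⊕ 1 = 0.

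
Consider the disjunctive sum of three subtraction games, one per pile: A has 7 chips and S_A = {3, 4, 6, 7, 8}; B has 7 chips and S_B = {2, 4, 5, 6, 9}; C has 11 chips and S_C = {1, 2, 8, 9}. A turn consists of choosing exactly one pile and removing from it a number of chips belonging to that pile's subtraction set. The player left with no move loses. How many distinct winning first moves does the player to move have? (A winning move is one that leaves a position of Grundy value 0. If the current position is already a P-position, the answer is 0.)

0

Pile A, S = {3, 4, 6, 7, 8}:
G(0) = 0
G(1) = mex{} = 0
G(2) = mex{} = 0
G(3) = mex{0} = 1
G(4) = mex{0,0} = 1
G(5) = mex{0,0} = 1
G(6) = mex{1,0,0} = 2
G(7) = mex{1,1,0,0} = 2
G_A(7) = 2.
Pile B, S = {2, 4, 5, 6, 9}:
G(0) = 0
G(1) = mex{} = 0
G(2) = mex{0} = 1
G(3) = mex{0} = 1
G(4) = mex{1,0} = 2
G(5) = mex{1,0,0} = 2
G(6) = mex{2,1,0,0} = 3
G(7) = mex{2,1,1,0} = 3
G_B(7) = 3.
Pile C, S = {1, 2, 8, 9}:
G(0) = 0
G(1) = mex{0} = 1
G(2) = mex{1,0} = 2
G(3) = mex{2,1} = 0
G(4) = mex{0,2} = 1
G(5) = mex{1,0} = 2
G(6) = mex{2,1} = 0
G(7) = mex{0,2} = 1
G(8) = mex{1,0,0} = 2
G(9) = mex{2,1,1,0} = 3
G(10) = mex{3,2,2,1} = 0
G(11) = mex{0,3,0,2} = 1
G_C(11) = 1.
Combined Grundy value = 2 ⊕ 3 ⊕ 1 = 0.
A winning move leaves total XOR = 0, i.e. changes one component's Grundy value g to g ⊕ X where X is the current total.
Pile A: target g' = 2⊕0 = 2, but every legal move changes the Grundy value (mex property), so 0 moves.
Pile B: target g' = 3⊕0 = 3, but every legal move changes the Grundy value (mex property), so 0 moves.
Pile C: target g' = 1⊕0 = 1, but every legal move changes the Grundy value (mex property), so 0 moves.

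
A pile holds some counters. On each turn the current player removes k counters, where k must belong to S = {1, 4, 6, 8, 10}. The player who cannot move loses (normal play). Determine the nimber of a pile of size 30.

0

G(0) = 0
G(1) = mex{0} = 1
G(2) = mex{1} = 0
G(3) = mex{0} = 1
G(4) = mex{1,0} = 2
G(5) = mex{2,1} = 0
G(6) = mex{0,0,0} = 1
G(7) = mex{1,1,1} = 0
G(8) = mex{0,2,0,0} = 1
G(9) = mex{1,0,1,1} = 2
G(10) = mex{2,1,2,0,0} = 3
G(11) = mex{3,0,0,1,1} = 2
G(12) = mex{2,1,1,2,0} = 3
G(13) = mex{3,2,0,0,1} = 4
G(14) = mex{4,3,1,1,2} = 0
G(15) = mex{0,2,2,0,0} = 1
G(16) = mex{1,3,3,1,1} = 0
G(17) = mex{0,4,2,2,0} = 1
G(18) = mex{1,0,3,3,1} = 2
G(19) = mex{2,1,4,2,2} = 0
G(20) = mex{0,0,0,3,3} = 1
G(21) = mex{1,1,1,4,2} = 0
G(22) = mex{0,2,0,0,3} = 1
G(23) = mex{1,0,1,1,4} = 2
G(24) = mex{2,1,2,0,0} = 3
G(25) = mex{3,0,0,1,1} = 2
G(26) = mex{2,1,1,2,0} = 3
G(27) = mex{3,2,0,0,1} = 4
G(28) = mex{4,3,1,1,2} = 0
G(29) = mex{0,2,2,0,0} = 1
G(30) = mex{1,3,3,1,1} = 0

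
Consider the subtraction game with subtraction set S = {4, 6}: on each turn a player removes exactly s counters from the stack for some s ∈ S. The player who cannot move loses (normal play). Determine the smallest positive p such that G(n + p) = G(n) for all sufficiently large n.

G(0) = 0
G(1) = mex{} = 0
G(2) = mex{} = 0
G(3) = mex{} = 0
G(4) = mex{0} = 1
G(5) = mex{0} = 1
G(6) = mex{0,0} = 1
G(7) = mex{0,0} = 1
G(8) = mex{1,0} = 2
G(9) = mex{1,0} = 2
G(10) = mex{1,1} = 0
G(11) = mex{1,1} = 0
G(12) = mex{2,1} = 0
G(13) = mex{2,1} = 0
G(14) = mex{0,2} = 1
G(15) = mex{0,2} = 1
G(16) = mex{0,0} = 1
G(17) = mex{0,0} = 1
G(18) = mex{1,0} = 2
G(19) = mex{1,0} = 2
G(20) = mex{1,1} = 0
G(21) = mex{1,1} = 0
G(n+10) = G(n) holds for n = 0,…,5 (a full window of length max(S) = 6), so the sequence is purely periodic with period 10.

10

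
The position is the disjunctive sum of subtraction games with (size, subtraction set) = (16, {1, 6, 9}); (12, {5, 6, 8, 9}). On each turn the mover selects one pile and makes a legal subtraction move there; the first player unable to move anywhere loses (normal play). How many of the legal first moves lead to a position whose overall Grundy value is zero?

0

Pile A, S = {1, 6, 9}:
n :  0  1  2  3  4  5  6  7  8  9 10 11 12 13 14 15 16
G :  0  1  0  1  0  1  2  0  1  2  3  2  0  1  0  1  2
G_A(16) = 2.
Pile B, S = {5, 6, 8, 9}:
G(0) = 0
G(1) = mex{} = 0
G(2) = mex{} = 0
G(3) = mex{} = 0
G(4) = mex{} = 0
G(5) = mex{0} = 1
G(6) = mex{0,0} = 1
G(7) = mex{0,0} = 1
G(8) = mex{0,0,0} = 1
G(9) = mex{0,0,0,0} = 1
G(10) = mex{1,0,0,0} = 2
G(11) = mex{1,1,0,0} = 2
G(12) = mex{1,1,0,0} = 2
G_B(12) = 2.
Combined Grundy value = 2 ⊕ 2 = 0.
A winning move leaves total XOR = 0, i.e. changes one component's Grundy value g to g ⊕ X where X is the current total.
Pile A: target g' = 2⊕0 = 2, but every legal move changes the Grundy value (mex property), so 0 moves.
Pile B: target g' = 2⊕0 = 2, but every legal move changes the Grundy value (mex property), so 0 moves.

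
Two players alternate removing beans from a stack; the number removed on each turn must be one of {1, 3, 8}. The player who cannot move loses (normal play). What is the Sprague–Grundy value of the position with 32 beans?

G(0) = 0
G(1) = mex{0} = 1
G(2) = mex{1} = 0
G(3) = mex{0,0} = 1
G(4) = mex{1,1} = 0
G(5) = mex{0,0} = 1
G(6) = mex{1,1} = 0
G(7) = mex{0,0} = 1
G(8) = mex{1,1,0} = 2
G(9) = mex{2,0,1} = 3
G(10) = mex{3,1,0} = 2
G(11) = mex{2,2,1} = 0
G(12) = mex{0,3,0} = 1
G(13) = mex{1,2,1} = 0
G(14) = mex{0,0,0} = 1
G(15) = mex{1,1,1} = 0
G(16) = mex{0,0,2} = 1
G(17) = mex{1,1,3} = 0
G(18) = mex{0,0,2} = 1
G(19) = mex{1,1,0} = 2
G(20) = mex{2,0,1} = 3
G(21) = mex{3,1,0} = 2
G(22) = mex{2,2,1} = 0
G(23) = mex{0,3,0} = 1
G(24) = mex{1,2,1} = 0
G(25) = mex{0,0,0} = 1
G(26) = mex{1,1,1} = 0
G(27) = mex{0,0,2} = 1
G(28) = mex{1,1,3} = 0
G(29) = mex{0,0,2} = 1
G(30) = mex{1,1,0} = 2
G(31) = mex{2,0,1} = 3
G(32) = mex{3,1,0} = 2

2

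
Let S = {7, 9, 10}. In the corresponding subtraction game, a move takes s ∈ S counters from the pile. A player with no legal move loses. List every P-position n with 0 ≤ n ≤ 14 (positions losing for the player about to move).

G(0) = 0
G(1) = mex{} = 0
G(2) = mex{} = 0
G(3) = mex{} = 0
G(4) = mex{} = 0
G(5) = mex{} = 0
G(6) = mex{} = 0
G(7) = mex{0} = 1
G(8) = mex{0} = 1
G(9) = mex{0,0} = 1
G(10) = mex{0,0,0} = 1
G(11) = mex{0,0,0} = 1
G(12) = mex{0,0,0} = 1
G(13) = mex{0,0,0} = 1
G(14) = mex{1,0,0} = 2
P-positions are exactly the n with G(n) = 0.

0, 1, 2, 3, 4, 5, 6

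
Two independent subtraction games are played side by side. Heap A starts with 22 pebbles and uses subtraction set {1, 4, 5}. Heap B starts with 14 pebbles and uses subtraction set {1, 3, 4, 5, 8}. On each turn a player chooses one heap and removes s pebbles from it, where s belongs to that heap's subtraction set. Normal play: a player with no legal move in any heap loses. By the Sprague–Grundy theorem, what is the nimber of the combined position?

Heap A, S = {1, 4, 5}:
n :  0  1  2  3  4  5  6  7  8  9 10 11 12 13 14 15 16 17 18 19 20 21 22
G :  0  1  0  1  2  3  2  3  0  1  0  1  2  3  2  3  0  1  0  1  2  3  2
G_A(22) = 2.
Heap B, S = {1, 3, 4, 5, 8}:
G(0) = 0
G(1) = mex{0} = 1
G(2) = mex{1} = 0
G(3) = mex{0,0} = 1
G(4) = mex{1,1,0} = 2
G(5) = mex{2,0,1,0} = 3
G(6) = mex{3,1,0,1} = 2
G(7) = mex{2,2,1,0} = 3
G(8) = mex{3,3,2,1,0} = 4
G(9) = mex{4,2,3,2,1} = 0
G(10) = mex{0,3,2,3,0} = 1
G(11) = mex{1,4,3,2,1} = 0
G(12) = mex{0,0,4,3,2} = 1
G(13) = mex{1,1,0,4,3} = 2
G(14) = mex{2,0,1,0,2} = 3
G_B(14) = 3.
Combined Grundy value = 2 ⊕ 3 = 1.

1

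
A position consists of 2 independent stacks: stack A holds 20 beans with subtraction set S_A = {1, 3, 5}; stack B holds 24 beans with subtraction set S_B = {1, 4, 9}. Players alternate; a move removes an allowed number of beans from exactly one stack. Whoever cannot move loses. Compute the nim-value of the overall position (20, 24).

Stack A, S = {1, 3, 5}:
G(0) = 0
G(1) = mex{0} = 1
G(2) = mex{1} = 0
G(3) = mex{0,0} = 1
G(4) = mex{1,1} = 0
G(5) = mex{0,0,0} = 1
G(6) = mex{1,1,1} = 0
G(7) = mex{0,0,0} = 1
G(8) = mex{1,1,1} = 0
G(9) = mex{0,0,0} = 1
G(10) = mex{1,1,1} = 0
G(11) = mex{0,0,0} = 1
G(12) = mex{1,1,1} = 0
G(13) = mex{0,0,0} = 1
G(14) = mex{1,1,1} = 0
G(15) = mex{0,0,0} = 1
G(16) = mex{1,1,1} = 0
G(17) = mex{0,0,0} = 1
G(18) = mex{1,1,1} = 0
G(19) = mex{0,0,0} = 1
G(20) = mex{1,1,1} = 0
G_A(20) = 0.
Stack B, S = {1, 4, 9}:
G(0) = 0
G(1) = mex{0} = 1
G(2) = mex{1} = 0
G(3) = mex{0} = 1
G(4) = mex{1,0} = 2
G(5) = mex{2,1} = 0
G(6) = mex{0,0} = 1
G(7) = mex{1,1} = 0
G(8) = mex{0,2} = 1
G(9) = mex{1,0,0} = 2
G(10) = mex{2,1,1} = 0
G(11) = mex{0,0,0} = 1
G(12) = mex{1,1,1} = 0
G(13) = mex{0,2,2} = 1
G(14) = mex{1,0,0} = 2
G(15) = mex{2,1,1} = 0
G(16) = mex{0,0,0} = 1
G(17) = mex{1,1,1} = 0
G(18) = mex{0,2,2} = 1
G(19) = mex{1,0,0} = 2
G(20) = mex{2,1,1} = 0
G(21) = mex{0,0,0} = 1
G(22) = mex{1,1,1} = 0
G(23) = mex{0,2,2} = 1
G(24) = mex{1,0,0} = 2
G_B(24) = 2.
Combined Grundy value = 0 ⊕ 2 = 2.

2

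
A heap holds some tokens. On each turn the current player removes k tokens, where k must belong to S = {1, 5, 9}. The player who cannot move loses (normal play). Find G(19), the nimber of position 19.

n :  0  1  2  3  4  5  6  7  8  9 10 11 12 13 14 15 16 17 18 19
G :  0  1  0  1  0  1  0  1  0  1  0  1  0  1  0  1  0  1  0  1

1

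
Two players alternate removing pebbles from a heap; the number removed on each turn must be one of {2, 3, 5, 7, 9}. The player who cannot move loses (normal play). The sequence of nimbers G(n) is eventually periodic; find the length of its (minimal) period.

G(0) = 0
G(1) = mex{} = 0
G(2) = mex{0} = 1
G(3) = mex{0,0} = 1
G(4) = mex{1,0} = 2
G(5) = mex{1,1,0} = 2
G(6) = mex{2,1,0} = 3
G(7) = mex{2,2,1,0} = 3
G(8) = mex{3,2,1,0} = 4
G(9) = mex{3,3,2,1,0} = 4
G(10) = mex{4,3,2,1,0} = 5
G(11) = mex{4,4,3,2,1} = 0
G(12) = mex{5,4,3,2,1} = 0
G(13) = mex{0,5,4,3,2} = 1
G(14) = mex{0,0,4,3,2} = 1
G(15) = mex{1,0,5,4,3} = 2
G(16) = mex{1,1,0,4,3} = 2
G(17) = mex{2,1,0,5,4} = 3
G(18) = mex{2,2,1,0,4} = 3
G(19) = mex{3,2,1,0,5} = 4
G(20) = mex{3,3,2,1,0} = 4
G(21) = mex{4,3,2,1,0} = 5
G(22) = mex{4,4,3,2,1} = 0
G(23) = mex{5,4,3,2,1} = 0
G(n+11) = G(n) holds for n = 0,…,8 (a full window of length max(S) = 9), so the sequence is purely periodic with period 11.

11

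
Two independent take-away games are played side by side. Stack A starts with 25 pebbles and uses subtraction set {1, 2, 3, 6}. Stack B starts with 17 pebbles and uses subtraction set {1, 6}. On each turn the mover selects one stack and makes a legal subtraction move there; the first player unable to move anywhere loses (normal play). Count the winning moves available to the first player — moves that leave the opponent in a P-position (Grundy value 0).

Stack A, S = {1, 2, 3, 6}:
n :  0  1  2  3  4  5  6  7  8  9 10 11 12 13 14 15 16 17 18 19 20 21 22 23 24 25
G :  0  1  2  3  0  1  2  3  0  1  2  3  0  1  2  3  0  1  2  3  0  1  2  3  0  1
G_A(25) = 1.
Stack B, S = {1, 6}:
G(0) = 0
G(1) = mex{0} = 1
G(2) = mex{1} = 0
G(3) = mex{0} = 1
G(4) = mex{1} = 0
G(5) = mex{0} = 1
G(6) = mex{1,0} = 2
G(7) = mex{2,1} = 0
G(8) = mex{0,0} = 1
G(9) = mex{1,1} = 0
G(10) = mex{0,0} = 1
G(11) = mex{1,1} = 0
G(12) = mex{0,2} = 1
G(13) = mex{1,0} = 2
G(14) = mex{2,1} = 0
G(15) = mex{0,0} = 1
G(16) = mex{1,1} = 0
G(17) = mex{0,0} = 1
G_B(17) = 1.
Combined Grundy value = 1 ⊕ 1 = 0.
A winning move leaves total XOR = 0, i.e. changes one component's Grundy value g to g ⊕ X where X is the current total.
Stack A: target g' = 1⊕0 = 1, but every legal move changes the Grundy value (mex property), so 0 moves.
Stack B: target g' = 1⊕0 = 1, but every legal move changes the Grundy value (mex property), so 0 moves.

0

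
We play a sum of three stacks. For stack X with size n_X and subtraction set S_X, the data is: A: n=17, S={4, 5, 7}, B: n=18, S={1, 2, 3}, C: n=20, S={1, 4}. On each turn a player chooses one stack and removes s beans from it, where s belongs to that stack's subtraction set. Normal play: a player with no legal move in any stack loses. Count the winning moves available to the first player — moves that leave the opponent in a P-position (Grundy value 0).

2

Stack A, S = {4, 5, 7}:
G(0) = 0
G(1) = mex{} = 0
G(2) = mex{} = 0
G(3) = mex{} = 0
G(4) = mex{0} = 1
G(5) = mex{0,0} = 1
G(6) = mex{0,0} = 1
G(7) = mex{0,0,0} = 1
G(8) = mex{1,0,0} = 2
G(9) = mex{1,1,0} = 2
G(10) = mex{1,1,0} = 2
G(11) = mex{1,1,1} = 0
G(12) = mex{2,1,1} = 0
G(13) = mex{2,2,1} = 0
G(14) = mex{2,2,1} = 0
G(15) = mex{0,2,2} = 1
G(16) = mex{0,0,2} = 1
G(17) = mex{0,0,2} = 1
G_A(17) = 1.
Stack B, S = {1, 2, 3}:
G(0) = 0
G(1) = mex{0} = 1
G(2) = mex{1,0} = 2
G(3) = mex{2,1,0} = 3
G(4) = mex{3,2,1} = 0
G(5) = mex{0,3,2} = 1
G(6) = mex{1,0,3} = 2
G(7) = mex{2,1,0} = 3
G(8) = mex{3,2,1} = 0
G(9) = mex{0,3,2} = 1
G(10) = mex{1,0,3} = 2
G(11) = mex{2,1,0} = 3
G(12) = mex{3,2,1} = 0
G(13) = mex{0,3,2} = 1
G(14) = mex{1,0,3} = 2
G(15) = mex{2,1,0} = 3
G(16) = mex{3,2,1} = 0
G(17) = mex{0,3,2} = 1
G(18) = mex{1,0,3} = 2
G_B(18) = 2.
Stack C, S = {1, 4}:
n :  0  1  2  3  4  5  6  7  8  9 10 11 12 13 14 15 16 17 18 19 20
G :  0  1  0  1  2  0  1  0  1  2  0  1  0  1  2  0  1  0  1  2  0
G_C(20) = 0.
Combined Grundy value = 1 ⊕ 2 ⊕ 0 = 3.
A winning move leaves total XOR = 0, i.e. changes one component's Grundy value g to g ⊕ X where X is the current total.
Stack A: need g' = 1⊕3 = 2. Options: 17−4→G=0, 17−5→G=0, 17−7→G=2. Hits: 1.
Stack B: need g' = 2⊕3 = 1. Options: 18−1→G=1, 18−2→G=0, 18−3→G=3. Hits: 1.
Stack C: need g' = 0⊕3 = 3. Options: 20−1→G=2, 20−4→G=1. Hits: 0.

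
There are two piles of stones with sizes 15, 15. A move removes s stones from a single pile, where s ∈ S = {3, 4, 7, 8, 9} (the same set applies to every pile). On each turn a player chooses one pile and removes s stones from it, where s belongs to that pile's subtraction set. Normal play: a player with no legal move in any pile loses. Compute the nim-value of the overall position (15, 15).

All piles use S = {3, 4, 7, 8, 9}:
n :  0  1  2  3  4  5  6  7  8  9 10 11 12 13 14 15
G :  0  0  0  1  1  1  2  2  2  3  3  3  0  0  0  1
Pile A: G(15) = 1.
Pile B: G(15) = 1.
Combined Grundy value = 1 ⊕ 1 = 0.

0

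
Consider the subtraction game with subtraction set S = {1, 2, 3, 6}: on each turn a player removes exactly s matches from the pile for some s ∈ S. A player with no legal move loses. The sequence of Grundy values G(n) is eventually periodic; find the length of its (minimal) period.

G(0) = 0
G(1) = mex{0} = 1
G(2) = mex{1,0} = 2
G(3) = mex{2,1,0} = 3
G(4) = mex{3,2,1} = 0
G(5) = mex{0,3,2} = 1
G(6) = mex{1,0,3,0} = 2
G(7) = mex{2,1,0,1} = 3
G(8) = mex{3,2,1,2} = 0
G(9) = mex{0,3,2,3} = 1
G(10) = mex{1,0,3,0} = 2
G(11) = mex{2,1,0,1} = 3
G(12) = mex{3,2,1,2} = 0
G(13) = mex{0,3,2,3} = 1
G(14) = mex{1,0,3,0} = 2
G(n+4) = G(n) holds for n = 0,…,5 (a full window of length max(S) = 6), so the sequence is purely periodic with period 4.

4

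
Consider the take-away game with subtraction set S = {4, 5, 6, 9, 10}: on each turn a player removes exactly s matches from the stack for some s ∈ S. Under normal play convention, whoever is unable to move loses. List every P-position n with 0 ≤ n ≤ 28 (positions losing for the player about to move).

G(0) = 0
G(1) = mex{} = 0
G(2) = mex{} = 0
G(3) = mex{} = 0
G(4) = mex{0} = 1
G(5) = mex{0,0} = 1
G(6) = mex{0,0,0} = 1
G(7) = mex{0,0,0} = 1
G(8) = mex{1,0,0} = 2
G(9) = mex{1,1,0,0} = 2
G(10) = mex{1,1,1,0,0} = 2
G(11) = mex{1,1,1,0,0} = 2
G(12) = mex{2,1,1,0,0} = 3
G(13) = mex{2,2,1,1,0} = 3
G(14) = mex{2,2,2,1,1} = 0
G(15) = mex{2,2,2,1,1} = 0
G(16) = mex{3,2,2,1,1} = 0
G(17) = mex{3,3,2,2,1} = 0
G(18) = mex{0,3,3,2,2} = 1
G(19) = mex{0,0,3,2,2} = 1
G(20) = mex{0,0,0,2,2} = 1
G(21) = mex{0,0,0,3,2} = 1
G(22) = mex{1,0,0,3,3} = 2
G(23) = mex{1,1,0,0,3} = 2
G(24) = mex{1,1,1,0,0} = 2
G(25) = mex{1,1,1,0,0} = 2
G(26) = mex{2,1,1,0,0} = 3
G(27) = mex{2,2,1,1,0} = 3
G(28) = mex{2,2,2,1,1} = 0
P-positions are exactly the n with G(n) = 0.

0, 1, 2, 3, 14, 15, 16, 17, 28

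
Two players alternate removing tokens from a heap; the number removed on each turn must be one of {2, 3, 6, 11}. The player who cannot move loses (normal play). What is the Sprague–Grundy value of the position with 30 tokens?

G(0) = 0
G(1) = mex{} = 0
G(2) = mex{0} = 1
G(3) = mex{0,0} = 1
G(4) = mex{1,0} = 2
G(5) = mex{1,1} = 0
G(6) = mex{2,1,0} = 3
G(7) = mex{0,2,0} = 1
G(8) = mex{3,0,1} = 2
G(9) = mex{1,3,1} = 0
G(10) = mex{2,1,2} = 0
G(11) = mex{0,2,0,0} = 1
G(12) = mex{0,0,3,0} = 1
G(13) = mex{1,0,1,1} = 2
G(14) = mex{1,1,2,1} = 0
G(15) = mex{2,1,0,2} = 3
G(16) = mex{0,2,0,0} = 1
G(17) = mex{3,0,1,3} = 2
G(18) = mex{1,3,1,1} = 0
G(19) = mex{2,1,2,2} = 0
G(20) = mex{0,2,0,0} = 1
G(21) = mex{0,0,3,0} = 1
G(22) = mex{1,0,1,1} = 2
G(23) = mex{1,1,2,1} = 0
G(24) = mex{2,1,0,2} = 3
G(25) = mex{0,2,0,0} = 1
G(26) = mex{3,0,1,3} = 2
G(27) = mex{1,3,1,1} = 0
G(28) = mex{2,1,2,2} = 0
G(29) = mex{0,2,0,0} = 1
G(30) = mex{0,0,3,0} = 1

1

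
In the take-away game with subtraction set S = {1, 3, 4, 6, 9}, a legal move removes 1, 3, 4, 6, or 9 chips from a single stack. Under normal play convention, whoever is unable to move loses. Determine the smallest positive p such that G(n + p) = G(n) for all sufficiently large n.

n :  0  1  2  3  4  5  6  7  8  9 10 11 12 13 14 15 16 17 18 19 20 21 22 23 24 25
G :  0  1  0  1  2  3  2  0  1  4  3  2  0  1  0  1  2  3  2  0  1  4  3  2  0  1
G(n+12) = G(n) holds for n = 0,…,8 (a full window of length max(S) = 9), so the sequence is purely periodic with period 12.

12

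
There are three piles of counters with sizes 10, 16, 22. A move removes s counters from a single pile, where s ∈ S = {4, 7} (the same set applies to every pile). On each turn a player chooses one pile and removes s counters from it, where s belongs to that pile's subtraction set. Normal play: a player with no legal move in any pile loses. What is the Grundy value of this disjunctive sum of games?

All piles use S = {4, 7}:
n :  0  1  2  3  4  5  6  7  8  9 10 11 12 13 14 15 16 17 18 19 20 21 22
G :  0  0  0  0  1  1  1  1  2  2  2  0  0  0  0  1  1  1  1  2  2  2  0
Pile A: G(10) = 2.
Pile B: G(16) = 1.
Pile C: G(22) = 0.
Combined Grundy value = 2 ⊕ 1 ⊕ 0 = 3.

3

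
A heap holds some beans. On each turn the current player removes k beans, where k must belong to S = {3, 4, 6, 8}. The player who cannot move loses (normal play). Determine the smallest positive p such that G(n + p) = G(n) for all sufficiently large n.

G(0) = 0
G(1) = mex{} = 0
G(2) = mex{} = 0
G(3) = mex{0} = 1
G(4) = mex{0,0} = 1
G(5) = mex{0,0} = 1
G(6) = mex{1,0,0} = 2
G(7) = mex{1,1,0} = 2
G(8) = mex{1,1,0,0} = 2
G(9) = mex{2,1,1,0} = 3
G(10) = mex{2,2,1,0} = 3
G(11) = mex{2,2,1,1} = 0
G(12) = mex{3,2,2,1} = 0
G(13) = mex{3,3,2,1} = 0
G(14) = mex{0,3,2,2} = 1
G(15) = mex{0,0,3,2} = 1
G(16) = mex{0,0,3,2} = 1
G(17) = mex{1,0,0,3} = 2
G(18) = mex{1,1,0,3} = 2
G(19) = mex{1,1,0,0} = 2
G(20) = mex{2,1,1,0} = 3
G(21) = mex{2,2,1,0} = 3
G(22) = mex{2,2,1,1} = 0
G(23) = mex{3,2,2,1} = 0
G(n+11) = G(n) holds for n = 0,…,7 (a full window of length max(S) = 8), so the sequence is purely periodic with period 11.

11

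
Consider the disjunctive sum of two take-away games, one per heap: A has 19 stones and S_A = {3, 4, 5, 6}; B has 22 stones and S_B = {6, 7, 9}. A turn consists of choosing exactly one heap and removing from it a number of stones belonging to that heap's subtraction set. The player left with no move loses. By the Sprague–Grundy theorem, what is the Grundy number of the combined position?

Heap A, S = {3, 4, 5, 6}:
n :  0  1  2  3  4  5  6  7  8  9 10 11 12 13 14 15 16 17 18 19
G :  0  0  0  1  1  1  2  2  2  0  0  0  1  1  1  2  2  2  0  0
G_A(19) = 0.
Heap B, S = {6, 7, 9}:
n :  0  1  2  3  4  5  6  7  8  9 10 11 12 13 14 15 16 17 18 19 20 21 22
G :  0  0  0  0  0  0  1  1  1  1  1  1  2  2  2  0  0  0  0  0  0  1  1
G_B(22) = 1.
Combined Grundy value = 0 ⊕ 1 = 1.

1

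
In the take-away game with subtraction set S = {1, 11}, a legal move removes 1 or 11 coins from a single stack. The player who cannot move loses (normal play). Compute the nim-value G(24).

0

G(0) = 0
G(1) = mex{0} = 1
G(2) = mex{1} = 0
G(3) = mex{0} = 1
G(4) = mex{1} = 0
G(5) = mex{0} = 1
G(6) = mex{1} = 0
G(7) = mex{0} = 1
G(8) = mex{1} = 0
G(9) = mex{0} = 1
G(10) = mex{1} = 0
G(11) = mex{0,0} = 1
G(12) = mex{1,1} = 0
G(13) = mex{0,0} = 1
G(14) = mex{1,1} = 0
G(15) = mex{0,0} = 1
G(16) = mex{1,1} = 0
G(17) = mex{0,0} = 1
G(18) = mex{1,1} = 0
G(19) = mex{0,0} = 1
G(20) = mex{1,1} = 0
G(21) = mex{0,0} = 1
G(22) = mex{1,1} = 0
G(23) = mex{0,0} = 1
G(24) = mex{1,1} = 0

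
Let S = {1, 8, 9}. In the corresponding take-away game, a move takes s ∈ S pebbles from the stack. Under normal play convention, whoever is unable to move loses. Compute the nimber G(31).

n :  0  1  2  3  4  5  6  7  8  9 10 11 12 13 14 15 16 17 18 19 20 21 22 23 24 25 26 27 28 29 30 31
G :  0  1  0  1  0  1  0  1  2  3  2  3  2  3  2  3  0  1  0  1  0  1  0  1  2  3  2  3  2  3  2  3

3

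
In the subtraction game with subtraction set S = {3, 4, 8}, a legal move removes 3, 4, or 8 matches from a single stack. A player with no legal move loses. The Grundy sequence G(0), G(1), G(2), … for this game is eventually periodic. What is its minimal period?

n :  0  1  2  3  4  5  6  7  8  9 10 11 12 13 14 15 16 17 18 19 20 21 22 23 24 25
G :  0  0  0  1  1  1  2  0  2  3  1  3  0  0  0  1  1  1  2  0  2  3  1  3  0  0
G(n+12) = G(n) holds for n = 0,…,7 (a full window of length max(S) = 8), so the sequence is purely periodic with period 12.

12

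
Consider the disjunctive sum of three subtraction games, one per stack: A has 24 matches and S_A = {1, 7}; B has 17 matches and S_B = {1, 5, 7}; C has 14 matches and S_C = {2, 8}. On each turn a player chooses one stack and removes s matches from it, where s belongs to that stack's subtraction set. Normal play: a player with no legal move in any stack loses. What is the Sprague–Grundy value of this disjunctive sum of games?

Stack A, S = {1, 7}:
n :  0  1  2  3  4  5  6  7  8  9 10 11 12 13 14 15 16 17 18 19 20 21 22 23 24
G :  0  1  0  1  0  1  0  1  0  1  0  1  0  1  0  1  0  1  0  1  0  1  0  1  0
G_A(24) = 0.
Stack B, S = {1, 5, 7}:
G(0) = 0
G(1) = mex{0} = 1
G(2) = mex{1} = 0
G(3) = mex{0} = 1
G(4) = mex{1} = 0
G(5) = mex{0,0} = 1
G(6) = mex{1,1} = 0
G(7) = mex{0,0,0} = 1
G(8) = mex{1,1,1} = 0
G(9) = mex{0,0,0} = 1
G(10) = mex{1,1,1} = 0
G(11) = mex{0,0,0} = 1
G(12) = mex{1,1,1} = 0
G(13) = mex{0,0,0} = 1
G(14) = mex{1,1,1} = 0
G(15) = mex{0,0,0} = 1
G(16) = mex{1,1,1} = 0
G(17) = mex{0,0,0} = 1
G_B(17) = 1.
Stack C, S = {2, 8}:
n :  0  1  2  3  4  5  6  7  8  9 10 11 12 13 14
G :  0  0  1  1  0  0  1  1  2  2  0  0  1  1  0
G_C(14) = 0.
Combined Grundy value = 0 ⊕ 1 ⊕ 0 = 1.

1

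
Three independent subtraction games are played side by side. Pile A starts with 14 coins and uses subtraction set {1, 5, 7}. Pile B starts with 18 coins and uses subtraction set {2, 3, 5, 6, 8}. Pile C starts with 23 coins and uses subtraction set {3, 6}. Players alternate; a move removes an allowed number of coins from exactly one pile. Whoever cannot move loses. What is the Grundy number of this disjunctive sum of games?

5

Pile A, S = {1, 5, 7}:
n :  0  1  2  3  4  5  6  7  8  9 10 11 12 13 14
G :  0  1  0  1  0  1  0  1  0  1  0  1  0  1  0
G_A(14) = 0.
Pile B, S = {2, 3, 5, 6, 8}:
n :  0  1  2  3  4  5  6  7  8  9 10 11 12 13 14 15 16 17 18
G :  0  0  1  1  2  2  3  3  4  4  0  0  1  1  2  2  3  3  4
G_B(18) = 4.
Pile C, S = {3, 6}:
n :  0  1  2  3  4  5  6  7  8  9 10 11 12 13 14 15 16 17 18 19 20 21 22 23
G :  0  0  0  1  1  1  2  2  2  0  0  0  1  1  1  2  2  2  0  0  0  1  1  1
G_C(23) = 1.
Combined Grundy value = 0 ⊕ 4 ⊕ 1 = 5.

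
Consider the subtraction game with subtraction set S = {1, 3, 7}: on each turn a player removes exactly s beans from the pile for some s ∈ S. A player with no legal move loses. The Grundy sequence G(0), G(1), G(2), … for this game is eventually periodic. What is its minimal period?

n :  0  1  2  3  4  5  6  7  8  9 10 11 12 13 14
G :  0  1  0  1  0  1  0  1  0  1  0  1  0  1  0
G(n+2) = G(n) holds for n = 0,…,6 (a full window of length max(S) = 7), so the sequence is purely periodic with period 2.

2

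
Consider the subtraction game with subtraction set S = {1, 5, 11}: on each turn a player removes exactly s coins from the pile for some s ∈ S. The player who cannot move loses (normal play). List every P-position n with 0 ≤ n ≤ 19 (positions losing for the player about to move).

G(0) = 0
G(1) = mex{0} = 1
G(2) = mex{1} = 0
G(3) = mex{0} = 1
G(4) = mex{1} = 0
G(5) = mex{0,0} = 1
G(6) = mex{1,1} = 0
G(7) = mex{0,0} = 1
G(8) = mex{1,1} = 0
G(9) = mex{0,0} = 1
G(10) = mex{1,1} = 0
G(11) = mex{0,0,0} = 1
G(12) = mex{1,1,1} = 0
G(13) = mex{0,0,0} = 1
G(14) = mex{1,1,1} = 0
G(15) = mex{0,0,0} = 1
G(16) = mex{1,1,1} = 0
G(17) = mex{0,0,0} = 1
G(18) = mex{1,1,1} = 0
G(19) = mex{0,0,0} = 1
P-positions are exactly the n with G(n) = 0.

0, 2, 4, 6, 8, 10, 12, 14, 16, 18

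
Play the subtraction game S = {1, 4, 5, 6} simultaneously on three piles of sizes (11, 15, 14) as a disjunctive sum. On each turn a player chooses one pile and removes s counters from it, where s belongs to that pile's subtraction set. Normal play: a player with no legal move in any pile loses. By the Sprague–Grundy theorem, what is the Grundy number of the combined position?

All piles use S = {1, 4, 5, 6}:
n :  0  1  2  3  4  5  6  7  8  9 10 11 12 13 14 15
G :  0  1  0  1  2  3  2  3  4  0  1  0  1  2  3  2
Pile A: G(11) = 0.
Pile B: G(15) = 2.
Pile C: G(14) = 3.
Combined Grundy value = 0 ⊕ 2 ⊕ 3 = 1.

1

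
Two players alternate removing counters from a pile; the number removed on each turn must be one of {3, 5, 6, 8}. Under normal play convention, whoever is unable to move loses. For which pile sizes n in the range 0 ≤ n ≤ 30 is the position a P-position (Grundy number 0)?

0, 1, 2, 11, 12, 13, 22, 23, 24

G(0) = 0
G(1) = mex{} = 0
G(2) = mex{} = 0
G(3) = mex{0} = 1
G(4) = mex{0} = 1
G(5) = mex{0,0} = 1
G(6) = mex{1,0,0} = 2
G(7) = mex{1,0,0} = 2
G(8) = mex{1,1,0,0} = 2
G(9) = mex{2,1,1,0} = 3
G(10) = mex{2,1,1,0} = 3
G(11) = mex{2,2,1,1} = 0
G(12) = mex{3,2,2,1} = 0
G(13) = mex{3,2,2,1} = 0
G(14) = mex{0,3,2,2} = 1
G(15) = mex{0,3,3,2} = 1
G(16) = mex{0,0,3,2} = 1
G(17) = mex{1,0,0,3} = 2
G(18) = mex{1,0,0,3} = 2
G(19) = mex{1,1,0,0} = 2
G(20) = mex{2,1,1,0} = 3
G(21) = mex{2,1,1,0} = 3
G(22) = mex{2,2,1,1} = 0
G(23) = mex{3,2,2,1} = 0
G(24) = mex{3,2,2,1} = 0
G(25) = mex{0,3,2,2} = 1
G(26) = mex{0,3,3,2} = 1
G(27) = mex{0,0,3,2} = 1
G(28) = mex{1,0,0,3} = 2
G(29) = mex{1,0,0,3} = 2
G(30) = mex{1,1,0,0} = 2
P-positions are exactly the n with G(n) = 0.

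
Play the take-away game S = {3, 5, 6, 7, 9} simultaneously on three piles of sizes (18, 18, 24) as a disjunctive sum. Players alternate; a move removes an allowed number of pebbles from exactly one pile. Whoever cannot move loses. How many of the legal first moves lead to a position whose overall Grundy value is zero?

0

All piles use S = {3, 5, 6, 7, 9}:
G(0) = 0
G(1) = mex{} = 0
G(2) = mex{} = 0
G(3) = mex{0} = 1
G(4) = mex{0} = 1
G(5) = mex{0,0} = 1
G(6) = mex{1,0,0} = 2
G(7) = mex{1,0,0,0} = 2
G(8) = mex{1,1,0,0} = 2
G(9) = mex{2,1,1,0,0} = 3
G(10) = mex{2,1,1,1,0} = 3
G(11) = mex{2,2,1,1,0} = 3
G(12) = mex{3,2,2,1,1} = 0
G(13) = mex{3,2,2,2,1} = 0
G(14) = mex{3,3,2,2,1} = 0
G(15) = mex{0,3,3,2,2} = 1
G(16) = mex{0,3,3,3,2} = 1
G(17) = mex{0,0,3,3,2} = 1
G(18) = mex{1,0,0,3,3} = 2
G(19) = mex{1,0,0,0,3} = 2
G(20) = mex{1,1,0,0,3} = 2
G(21) = mex{2,1,1,0,0} = 3
G(22) = mex{2,1,1,1,0} = 3
G(23) = mex{2,2,1,1,0} = 3
G(24) = mex{3,2,2,1,1} = 0
Pile A: G(18) = 2.
Pile B: G(18) = 2.
Pile C: G(24) = 0.
Combined Grundy value = 2 ⊕ 2 ⊕ 0 = 0.
A winning move leaves total XOR = 0, i.e. changes one component's Grundy value g to g ⊕ X where X is the current total.
Pile A: target g' = 2⊕0 = 2, but every legal move changes the Grundy value (mex property), so 0 moves.
Pile B: target g' = 2⊕0 = 2, but every legal move changes the Grundy value (mex property), so 0 moves.
Pile C: target g' = 0⊕0 = 0, but every legal move changes the Grundy value (mex property), so 0 moves.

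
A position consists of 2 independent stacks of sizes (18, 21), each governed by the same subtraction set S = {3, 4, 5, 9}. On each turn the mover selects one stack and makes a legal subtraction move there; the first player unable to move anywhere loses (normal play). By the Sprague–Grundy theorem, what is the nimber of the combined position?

3

All stacks use S = {3, 4, 5, 9}:
G(0) = 0
G(1) = mex{} = 0
G(2) = mex{} = 0
G(3) = mex{0} = 1
G(4) = mex{0,0} = 1
G(5) = mex{0,0,0} = 1
G(6) = mex{1,0,0} = 2
G(7) = mex{1,1,0} = 2
G(8) = mex{1,1,1} = 0
G(9) = mex{2,1,1,0} = 3
G(10) = mex{2,2,1,0} = 3
G(11) = mex{0,2,2,0} = 1
G(12) = mex{3,0,2,1} = 4
G(13) = mex{3,3,0,1} = 2
G(14) = mex{1,3,3,1} = 0
G(15) = mex{4,1,3,2} = 0
G(16) = mex{2,4,1,2} = 0
G(17) = mex{0,2,4,0} = 1
G(18) = mex{0,0,2,3} = 1
G(19) = mex{0,0,0,3} = 1
G(20) = mex{1,0,0,1} = 2
G(21) = mex{1,1,0,4} = 2
Stack A: G(18) = 1.
Stack B: G(21) = 2.
Combined Grundy value = 1 ⊕ 2 = 3.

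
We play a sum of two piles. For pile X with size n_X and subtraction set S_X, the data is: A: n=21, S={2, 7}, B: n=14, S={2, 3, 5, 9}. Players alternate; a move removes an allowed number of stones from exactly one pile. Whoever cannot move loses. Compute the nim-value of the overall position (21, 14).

Pile A, S = {2, 7}:
n :  0  1  2  3  4  5  6  7  8  9 10 11 12 13 14 15 16 17 18 19 20 21
G :  0  0  1  1  0  0  1  1  2  0  0  1  1  0  0  1  1  2  0  0  1  1
G_A(21) = 1.
Pile B, S = {2, 3, 5, 9}:
G(0) = 0
G(1) = mex{} = 0
G(2) = mex{0} = 1
G(3) = mex{0,0} = 1
G(4) = mex{1,0} = 2
G(5) = mex{1,1,0} = 2
G(6) = mex{2,1,0} = 3
G(7) = mex{2,2,1} = 0
G(8) = mex{3,2,1} = 0
G(9) = mex{0,3,2,0} = 1
G(10) = mex{0,0,2,0} = 1
G(11) = mex{1,0,3,1} = 2
G(12) = mex{1,1,0,1} = 2
G(13) = mex{2,1,0,2} = 3
G(14) = mex{2,2,1,2} = 0
G_B(14) = 0.
Combined Grundy value = 1 ⊕ 0 = 1.

1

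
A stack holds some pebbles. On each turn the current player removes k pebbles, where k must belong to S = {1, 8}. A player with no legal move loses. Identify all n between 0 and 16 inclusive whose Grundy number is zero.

0, 2, 4, 6, 9, 11, 13, 15

n :  0  1  2  3  4  5  6  7  8  9 10 11 12 13 14 15 16
G :  0  1  0  1  0  1  0  1  2  0  1  0  1  0  1  0  1
P-positions are exactly the n with G(n) = 0.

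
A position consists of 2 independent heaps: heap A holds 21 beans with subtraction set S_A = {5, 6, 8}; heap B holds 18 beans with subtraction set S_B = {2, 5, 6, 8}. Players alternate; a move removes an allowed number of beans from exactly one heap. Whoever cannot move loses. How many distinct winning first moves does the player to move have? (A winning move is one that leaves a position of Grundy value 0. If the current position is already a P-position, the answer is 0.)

Heap A, S = {5, 6, 8}:
G(0) = 0
G(1) = mex{} = 0
G(2) = mex{} = 0
G(3) = mex{} = 0
G(4) = mex{} = 0
G(5) = mex{0} = 1
G(6) = mex{0,0} = 1
G(7) = mex{0,0} = 1
G(8) = mex{0,0,0} = 1
G(9) = mex{0,0,0} = 1
G(10) = mex{1,0,0} = 2
G(11) = mex{1,1,0} = 2
G(12) = mex{1,1,0} = 2
G(13) = mex{1,1,1} = 0
G(14) = mex{1,1,1} = 0
G(15) = mex{2,1,1} = 0
G(16) = mex{2,2,1} = 0
G(17) = mex{2,2,1} = 0
G(18) = mex{0,2,2} = 1
G(19) = mex{0,0,2} = 1
G(20) = mex{0,0,2} = 1
G(21) = mex{0,0,0} = 1
G_A(21) = 1.
Heap B, S = {2, 5, 6, 8}:
n :  0  1  2  3  4  5  6  7  8  9 10 11 12 13 14 15 16 17 18
G :  0  0  1  1  0  2  1  3  2  2  3  0  2  1  0  0  1  1  0
G_B(18) = 0.
Combined Grundy value = 1 ⊕ 0 = 1.
A winning move leaves total XOR = 0, i.e. changes one component's Grundy value g to g ⊕ X where X is the current total.
Heap A: need g' = 1⊕1 = 0. Options: 21−5→G=0, 21−6→G=0, 21−8→G=0. Hits: 3.
Heap B: need g' = 0⊕1 = 1. Options: 18−2→G=1, 18−5→G=1, 18−6→G=2, 18−8→G=3. Hits: 2.

5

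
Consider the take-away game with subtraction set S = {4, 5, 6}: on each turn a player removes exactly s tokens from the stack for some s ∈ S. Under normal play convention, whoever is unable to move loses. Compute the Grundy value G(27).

n :  0  1  2  3  4  5  6  7  8  9 10 11 12 13 14 15 16 17 18 19 20 21 22 23 24 25 26 27
G :  0  0  0  0  1  1  1  1  2  2  0  0  0  0  1  1  1  1  2  2  0  0  0  0  1  1  1  1

1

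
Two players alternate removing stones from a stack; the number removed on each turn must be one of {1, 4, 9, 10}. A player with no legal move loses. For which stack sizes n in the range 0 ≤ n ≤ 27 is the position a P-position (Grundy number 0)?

n :  0  1  2  3  4  5  6  7  8  9 10 11 12 13 14 15 16 17 18 19 20 21 22 23 24 25 26 27
G :  0  1  0  1  2  0  1  0  1  2  3  2  3  0  1  3  2  3  0  1  0  1  2  3  2  0  1  2
P-positions are exactly the n with G(n) = 0.

0, 2, 5, 7, 13, 18, 20, 25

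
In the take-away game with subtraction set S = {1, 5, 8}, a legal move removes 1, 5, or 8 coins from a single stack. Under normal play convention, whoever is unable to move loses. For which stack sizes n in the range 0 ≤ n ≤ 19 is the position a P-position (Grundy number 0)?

0, 2, 4, 6, 13, 15, 17, 19

G(0) = 0
G(1) = mex{0} = 1
G(2) = mex{1} = 0
G(3) = mex{0} = 1
G(4) = mex{1} = 0
G(5) = mex{0,0} = 1
G(6) = mex{1,1} = 0
G(7) = mex{0,0} = 1
G(8) = mex{1,1,0} = 2
G(9) = mex{2,0,1} = 3
G(10) = mex{3,1,0} = 2
G(11) = mex{2,0,1} = 3
G(12) = mex{3,1,0} = 2
G(13) = mex{2,2,1} = 0
G(14) = mex{0,3,0} = 1
G(15) = mex{1,2,1} = 0
G(16) = mex{0,3,2} = 1
G(17) = mex{1,2,3} = 0
G(18) = mex{0,0,2} = 1
G(19) = mex{1,1,3} = 0
P-positions are exactly the n with G(n) = 0.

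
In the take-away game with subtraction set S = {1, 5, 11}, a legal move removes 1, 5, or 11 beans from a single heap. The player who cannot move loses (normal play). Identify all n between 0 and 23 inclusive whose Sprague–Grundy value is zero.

0, 2, 4, 6, 8, 10, 12, 14, 16, 18, 20, 22

n :  0  1  2  3  4  5  6  7  8  9 10 11 12 13 14 15 16 17 18 19 20 21 22 23
G :  0  1  0  1  0  1  0  1  0  1  0  1  0  1  0  1  0  1  0  1  0  1  0  1
P-positions are exactly the n with G(n) = 0.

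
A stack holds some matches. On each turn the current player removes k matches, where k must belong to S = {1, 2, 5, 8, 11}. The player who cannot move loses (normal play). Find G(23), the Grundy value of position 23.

2

n :  0  1  2  3  4  5  6  7  8  9 10 11 12 13 14 15 16 17 18 19 20 21 22 23
G :  0  1  2  0  1  2  0  1  2  0  1  2  0  1  2  0  1  2  0  1  2  0  1  2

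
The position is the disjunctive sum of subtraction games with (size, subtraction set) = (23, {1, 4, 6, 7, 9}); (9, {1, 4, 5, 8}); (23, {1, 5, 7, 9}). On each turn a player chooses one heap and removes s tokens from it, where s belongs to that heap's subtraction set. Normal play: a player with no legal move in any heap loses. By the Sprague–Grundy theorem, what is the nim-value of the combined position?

Heap A, S = {1, 4, 6, 7, 9}:
G(0) = 0
G(1) = mex{0} = 1
G(2) = mex{1} = 0
G(3) = mex{0} = 1
G(4) = mex{1,0} = 2
G(5) = mex{2,1} = 0
G(6) = mex{0,0,0} = 1
G(7) = mex{1,1,1,0} = 2
G(8) = mex{2,2,0,1} = 3
G(9) = mex{3,0,1,0,0} = 2
G(10) = mex{2,1,2,1,1} = 0
G(11) = mex{0,2,0,2,0} = 1
G(12) = mex{1,3,1,0,1} = 2
G(13) = mex{2,2,2,1,2} = 0
G(14) = mex{0,0,3,2,0} = 1
G(15) = mex{1,1,2,3,1} = 0
G(16) = mex{0,2,0,2,2} = 1
G(17) = mex{1,0,1,0,3} = 2
G(18) = mex{2,1,2,1,2} = 0
G(19) = mex{0,0,0,2,0} = 1
G(20) = mex{1,1,1,0,1} = 2
G(21) = mex{2,2,0,1,2} = 3
G(22) = mex{3,0,1,0,0} = 2
G(23) = mex{2,1,2,1,1} = 0
G_A(23) = 0.
Heap B, S = {1, 4, 5, 8}:
G(0) = 0
G(1) = mex{0} = 1
G(2) = mex{1} = 0
G(3) = mex{0} = 1
G(4) = mex{1,0} = 2
G(5) = mex{2,1,0} = 3
G(6) = mex{3,0,1} = 2
G(7) = mex{2,1,0} = 3
G(8) = mex{3,2,1,0} = 4
G(9) = mex{4,3,2,1} = 0
G_B(9) = 0.
Heap C, S = {1, 5, 7, 9}:
n :  0  1  2  3  4  5  6  7  8  9 10 11 12 13 14 15 16 17 18 19 20 21 22 23
G :  0  1  0  1  0  1  0  1  0  1  0  1  0  1  0  1  0  1  0  1  0  1  0  1
G_C(23) = 1.
Combined Grundy value = 0 ⊕ 0 ⊕ 1 = 1.

1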